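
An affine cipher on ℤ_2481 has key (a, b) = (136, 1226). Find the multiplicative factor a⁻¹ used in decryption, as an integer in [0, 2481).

Apply the Euclidean algorithm to 2481 and 136:
2481 = 18×136 + 33
136 = 4×33 + 4
33 = 8×4 + 1
4 = 4×1 + 0
gcd = 1, so the inverse exists. Back-substitute:
1 = 33 − 8·4
1 = −8·136 + 33·33
1 = 33·2481 − 602·136
Thus 136·(-602) ≡ 1 (mod 2481); reducing, -602 mod 2481 = 1879.

1879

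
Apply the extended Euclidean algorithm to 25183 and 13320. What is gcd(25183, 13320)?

Apply Euclid's algorithm to 25183 and 13320:
25183 = 1×13320 + 11863
13320 = 1×11863 + 1457
11863 = 8×1457 + 207
1457 = 7×207 + 8
207 = 25×8 + 7
8 = 1×7 + 1
7 = 7×1 + 0
gcd(25183, 13320) = 1.
Back-substituting:
1 = 8 − 7
1 = −207 + 26·8
1 = 26·1457 − 183·207
1 = −183·11863 + 1490·1457
1 = 1490·13320 − 1673·11863
1 = −1673·25183 + 3163·13320
So 1 = (-1673)·25183 + (3163)·13320.

1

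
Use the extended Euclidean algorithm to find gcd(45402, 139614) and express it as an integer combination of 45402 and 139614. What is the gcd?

6

Repeated division:
139614 = 3·45402 + 3408
45402 = 13·3408 + 1098
3408 = 3·1098 + 114
1098 = 9·114 + 72
114 = 1·72 + 42
72 = 1·42 + 30
42 = 1·30 + 12
30 = 2·12 + 6
12 = 2·6 + 0
gcd(45402, 139614) = 6.
Working backward:
6 = 30 − 2·12
6 = −2·42 + 3·30
6 = 3·72 − 5·42
6 = −5·114 + 8·72
6 = 8·1098 − 77·114
6 = −77·3408 + 239·1098
6 = 239·45402 − 3184·3408
6 = −3184·139614 + 9791·45402
So 6 = (-3184)·139614 + (9791)·45402.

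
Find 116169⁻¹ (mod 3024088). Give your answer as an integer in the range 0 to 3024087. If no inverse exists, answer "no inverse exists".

559137

Run Euclid on (3024088, 116169):
3024088 = 26·116169 + 3694
116169 = 31·3694 + 1655
3694 = 2·1655 + 384
1655 = 4·384 + 119
384 = 3·119 + 27
119 = 4·27 + 11
27 = 2·11 + 5
11 = 2·5 + 1
5 = 5·1 + 0
The gcd is 1. Working backward:
1 = 11 − 2·5
1 = −2·27 + 5·11
1 = 5·119 − 22·27
1 = −22·384 + 71·119
1 = 71·1655 − 306·384
1 = −306·3694 + 683·1655
1 = 683·116169 − 21479·3694
1 = −21479·3024088 + 559137·116169
So 116169·559137 ≡ 1 (mod 3024088).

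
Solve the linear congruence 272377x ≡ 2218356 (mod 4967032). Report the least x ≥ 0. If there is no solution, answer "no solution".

First find gcd(272377, 4967032):
4967032 = 18·272377 + 64246
272377 = 4·64246 + 15393
64246 = 4·15393 + 2674
15393 = 5·2674 + 2023
2674 = 1·2023 + 651
2023 = 3·651 + 70
651 = 9·70 + 21
70 = 3·21 + 7
21 = 3·7 + 0
gcd = 7 and 7 | 2218356, so solutions exist. Divide through by 7: 38911x ≡ 316908 (mod 709576).
Now find 38911⁻¹ mod 709576:
709576 = 18*38911 + 9178
38911 = 4*9178 + 2199
9178 = 4*2199 + 382
2199 = 5*382 + 289
382 = 1*289 + 93
289 = 3*93 + 10
93 = 9*10 + 3
10 = 3*3 + 1
3 = 3*1 + 0
Back-substitute:
1 = 10 − 3·3
1 = −3·93 + 28·10
1 = 28·289 − 87·93
1 = −87·382 + 115·289
1 = 115·2199 − 662·382
1 = −662·9178 + 2763·2199
1 = 2763·38911 − 11714·9178
1 = −11714·709576 + 213615·38911
So 38911⁻¹ ≡ 213615 (mod 709576).
Then x ≡ 213615·316908 ≡ 623292 (mod 709576); the smallest non-negative solution is x = 623292.

623292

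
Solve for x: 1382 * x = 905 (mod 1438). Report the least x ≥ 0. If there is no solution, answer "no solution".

no solution

gcd(1382, 1438):
1438 = 1·1382 + 56
1382 = 24·56 + 38
56 = 1·38 + 18
38 = 2·18 + 2
18 = 9·2 + 0
gcd = 2, but 2 ∤ 905, so the congruence has no solution.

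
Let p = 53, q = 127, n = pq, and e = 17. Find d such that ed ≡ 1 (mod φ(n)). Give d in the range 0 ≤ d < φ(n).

4625

φ(n) = (p−1)(q−1) = 52·126 = 6552.
Need d with 17·d ≡ 1 (mod 6552). Apply the extended Euclidean algorithm:
6552 = 385×17 + 7
17 = 2×7 + 3
7 = 2×3 + 1
3 = 3×1 + 0
Back-substitute:
1 = 7 − 2·3
1 = −2·17 + 5·7
1 = 5·6552 − 1927·17
So 17·(-1927) ≡ 1 (mod 6552), hence d ≡ -1927 ≡ 4625 (mod 6552).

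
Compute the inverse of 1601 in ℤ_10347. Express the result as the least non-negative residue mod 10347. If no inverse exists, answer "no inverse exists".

gcd(10347, 1601) by repeated division:
10347 = 6*1601 + 741
1601 = 2*741 + 119
741 = 6*119 + 27
119 = 4*27 + 11
27 = 2*11 + 5
11 = 2*5 + 1
5 = 5*1 + 0
gcd = 1, so the inverse exists. Back-substitute:
1 = 11 − 2·5
1 = −2·27 + 5·11
1 = 5·119 − 22·27
1 = −22·741 + 137·119
1 = 137·1601 − 296·741
1 = −296·10347 + 1913·1601
So 1601·1913 ≡ 1 (mod 10347).

1913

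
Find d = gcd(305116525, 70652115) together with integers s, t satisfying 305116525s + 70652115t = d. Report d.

5

Apply Euclid's algorithm to 305116525 and 70652115:
305116525 = 4×70652115 + 22508065
70652115 = 3×22508065 + 3127920
22508065 = 7×3127920 + 612625
3127920 = 5×612625 + 64795
612625 = 9×64795 + 29470
64795 = 2×29470 + 5855
29470 = 5×5855 + 195
5855 = 30×195 + 5
195 = 39×5 + 0
gcd(305116525, 70652115) = 5.
Working backward:
5 = 5855 − 30·195
5 = −30·29470 + 151·5855
5 = 151·64795 − 332·29470
5 = −332·612625 + 3139·64795
5 = 3139·3127920 − 16027·612625
5 = −16027·22508065 + 115328·3127920
5 = 115328·70652115 − 362011·22508065
5 = −362011·305116525 + 1563372·70652115
So 5 = (-362011)·305116525 + (1563372)·70652115.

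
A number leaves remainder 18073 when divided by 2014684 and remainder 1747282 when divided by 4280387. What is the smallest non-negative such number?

Write x = 18073 + 2014684·k. Then 2014684·k ≡ 1747282 − 18073 ≡ 1729209 (mod 4280387).
Need 2014684⁻¹ mod 4280387. Extended Euclid on (4280387, 2014684):
4280387 = 2·2014684 + 251019
2014684 = 8·251019 + 6532
251019 = 38·6532 + 2803
6532 = 2·2803 + 926
2803 = 3·926 + 25
926 = 37·25 + 1
25 = 25·1 + 0
Back-substitute:
1 = 926 − 37·25
1 = −37·2803 + 112·926
1 = 112·6532 − 261·2803
1 = −261·251019 + 10030·6532
1 = 10030·2014684 − 80501·251019
1 = −80501·4280387 + 171032·2014684
2014684⁻¹ ≡ 171032 (mod 4280387), so k ≡ 171032·1729209 ≡ 1014310 (mod 4280387).
x = 18073 + 2014684·1014310 = 2043514146113.

2043514146113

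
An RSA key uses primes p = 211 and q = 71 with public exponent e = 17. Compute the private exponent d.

6053

φ(n) = (p−1)(q−1) = 210·70 = 14700.
Need d with 17·d ≡ 1 (mod 14700). Apply the extended Euclidean algorithm:
14700 = 864*17 + 12
17 = 1*12 + 5
12 = 2*5 + 2
5 = 2*2 + 1
2 = 2*1 + 0
Back-substitute:
1 = 5 − 2·2
1 = −2·12 + 5·5
1 = 5·17 − 7·12
1 = −7·14700 + 6053·17
So 17·6053 ≡ 1 (mod 14700), hence d = 6053.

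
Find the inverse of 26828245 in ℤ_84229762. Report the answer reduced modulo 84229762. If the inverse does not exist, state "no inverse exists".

Run Euclid on (84229762, 26828245):
84229762 = 3·26828245 + 3745027
26828245 = 7·3745027 + 613056
3745027 = 6·613056 + 66691
613056 = 9·66691 + 12837
66691 = 5·12837 + 2506
12837 = 5·2506 + 307
2506 = 8·307 + 50
307 = 6·50 + 7
50 = 7·7 + 1
7 = 7·1 + 0
Since gcd(26828245, 84229762) = 1, back-substitute to write 1 as a combination:
1 = 50 − 7·7
1 = −7·307 + 43·50
1 = 43·2506 − 351·307
1 = −351·12837 + 1798·2506
1 = 1798·66691 − 9341·12837
1 = −9341·613056 + 85867·66691
1 = 85867·3745027 − 524543·613056
1 = −524543·26828245 + 3757668·3745027
1 = 3757668·84229762 − 11797547·26828245
Thus 26828245·(-11797547) ≡ 1 (mod 84229762); reducing, -11797547 mod 84229762 = 72432215.

72432215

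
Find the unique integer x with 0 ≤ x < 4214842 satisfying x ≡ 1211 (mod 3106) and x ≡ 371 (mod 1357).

Write x = 1211 + 3106·k. Then 3106·k ≡ 371 − 1211 ≡ 517 (mod 1357).
Need 3106⁻¹ mod 1357. Extended Euclid on (1357, 392):
1357 = 3*392 + 181
392 = 2*181 + 30
181 = 6*30 + 1
30 = 30*1 + 0
Back-substitute:
1 = 181 − 6·30
1 = −6·392 + 13·181
1 = 13·1357 − 45·392
3106⁻¹ ≡ 1312 (mod 1357), so k ≡ 1312·517 ≡ 1161 (mod 1357).
x = 1211 + 3106·1161 = 3607277.

3607277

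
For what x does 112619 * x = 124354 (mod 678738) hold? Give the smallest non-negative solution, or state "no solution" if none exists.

First find gcd(112619, 678738):
678738 = 6*112619 + 3024
112619 = 37*3024 + 731
3024 = 4*731 + 100
731 = 7*100 + 31
100 = 3*31 + 7
31 = 4*7 + 3
7 = 2*3 + 1
3 = 3*1 + 0
gcd = 1, so a unique solution mod 678738 exists.
Back-substitute for the Bézout coefficients:
1 = 7 − 2·3
1 = −2·31 + 9·7
1 = 9·100 − 29·31
1 = −29·731 + 212·100
1 = 212·3024 − 877·731
1 = −877·112619 + 32661·3024
1 = 32661·678738 − 196843·112619
So 112619·(-196843) ≡ 1 (mod 678738), giving 112619⁻¹ ≡ 481895.
x ≡ 112619⁻¹·124354 ≡ 481895·124354 ≡ 471548 (mod 678738).

471548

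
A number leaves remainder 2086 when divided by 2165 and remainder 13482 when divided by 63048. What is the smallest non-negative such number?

109906146

Write x = 2086 + 2165·k. Then 2165·k ≡ 13482 − 2086 ≡ 11396 (mod 63048).
Need 2165⁻¹ mod 63048. Extended Euclid on (63048, 2165):
63048 = 29·2165 + 263
2165 = 8·263 + 61
263 = 4·61 + 19
61 = 3·19 + 4
19 = 4·4 + 3
4 = 1·3 + 1
3 = 3·1 + 0
Back-substitute:
1 = 4 − 3
1 = −19 + 5·4
1 = 5·61 − 16·19
1 = −16·263 + 69·61
1 = 69·2165 − 568·263
1 = −568·63048 + 16541·2165
2165⁻¹ ≡ 16541 (mod 63048), so k ≡ 16541·11396 ≡ 50764 (mod 63048).
x = 2086 + 2165·50764 = 109906146.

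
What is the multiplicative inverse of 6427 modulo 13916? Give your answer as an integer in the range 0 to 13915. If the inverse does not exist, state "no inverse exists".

10627

Extended Euclidean algorithm:
13916 = 2·6427 + 1062
6427 = 6·1062 + 55
1062 = 19·55 + 17
55 = 3·17 + 4
17 = 4·4 + 1
4 = 4·1 + 0
Since gcd(6427, 13916) = 1, back-substitute to write 1 as a combination:
1 = 17 − 4·4
1 = −4·55 + 13·17
1 = 13·1062 − 251·55
1 = −251·6427 + 1519·1062
1 = 1519·13916 − 3289·6427
So 6427·(-3289) ≡ 1 (mod 13916), and -3289 ≡ 10627 (mod 13916).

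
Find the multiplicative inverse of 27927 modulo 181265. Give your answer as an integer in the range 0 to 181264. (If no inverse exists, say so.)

25398

Extended Euclidean algorithm:
181265 = 6×27927 + 13703
27927 = 2×13703 + 521
13703 = 26×521 + 157
521 = 3×157 + 50
157 = 3×50 + 7
50 = 7×7 + 1
7 = 7×1 + 0
Since gcd(27927, 181265) = 1, back-substitute to write 1 as a combination:
1 = 50 − 7·7
1 = −7·157 + 22·50
1 = 22·521 − 73·157
1 = −73·13703 + 1920·521
1 = 1920·27927 − 3913·13703
1 = −3913·181265 + 25398·27927
So 27927·25398 ≡ 1 (mod 181265).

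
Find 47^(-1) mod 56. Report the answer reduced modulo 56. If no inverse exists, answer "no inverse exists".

31

Apply the Euclidean algorithm to 56 and 47:
56 = 1*47 + 9
47 = 5*9 + 2
9 = 4*2 + 1
2 = 2*1 + 0
Since gcd(47, 56) = 1, back-substitute to write 1 as a combination:
1 = 9 − 4·2
1 = −4·47 + 21·9
1 = 21·56 − 25·47
So 47·(-25) ≡ 1 (mod 56), and -25 ≡ 31 (mod 56).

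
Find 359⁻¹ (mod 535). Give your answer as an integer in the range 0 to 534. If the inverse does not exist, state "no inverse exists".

Run Euclid on (535, 359):
535 = 1·359 + 176
359 = 2·176 + 7
176 = 25·7 + 1
7 = 7·1 + 0
gcd = 1, so the inverse exists. Back-substitute:
1 = 176 − 25·7
1 = −25·359 + 51·176
1 = 51·535 − 76·359
Hence 359⁻¹ ≡ -76 ≡ 459 (mod 535).

459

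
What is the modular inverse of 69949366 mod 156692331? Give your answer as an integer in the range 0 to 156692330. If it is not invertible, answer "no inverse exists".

124732453

gcd(156692331, 69949366) by repeated division:
156692331 = 2×69949366 + 16793599
69949366 = 4×16793599 + 2774970
16793599 = 6×2774970 + 143779
2774970 = 19×143779 + 43169
143779 = 3×43169 + 14272
43169 = 3×14272 + 353
14272 = 40×353 + 152
353 = 2×152 + 49
152 = 3×49 + 5
49 = 9×5 + 4
5 = 1×4 + 1
4 = 4×1 + 0
The gcd is 1. Working backward:
1 = 5 − 4
1 = −49 + 10·5
1 = 10·152 − 31·49
1 = −31·353 + 72·152
1 = 72·14272 − 2911·353
1 = −2911·43169 + 8805·14272
1 = 8805·143779 − 29326·43169
1 = −29326·2774970 + 565999·143779
1 = 565999·16793599 − 3425320·2774970
1 = −3425320·69949366 + 14267279·16793599
1 = 14267279·156692331 − 31959878·69949366
So 69949366·(-31959878) ≡ 1 (mod 156692331), and -31959878 ≡ 124732453 (mod 156692331).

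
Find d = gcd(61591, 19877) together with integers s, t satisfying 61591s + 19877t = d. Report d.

Repeated division:
61591 = 3×19877 + 1960
19877 = 10×1960 + 277
1960 = 7×277 + 21
277 = 13×21 + 4
21 = 5×4 + 1
4 = 4×1 + 0
gcd(61591, 19877) = 1.
Working backward:
1 = 21 − 5·4
1 = −5·277 + 66·21
1 = 66·1960 − 467·277
1 = −467·19877 + 4736·1960
1 = 4736·61591 − 14675·19877
So 1 = (4736)·61591 + (-14675)·19877.

1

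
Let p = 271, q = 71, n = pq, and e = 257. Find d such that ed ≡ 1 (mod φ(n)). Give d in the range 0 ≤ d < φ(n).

φ(n) = (p−1)(q−1) = 270·70 = 18900.
Need d with 257·d ≡ 1 (mod 18900). Apply the extended Euclidean algorithm:
18900 = 73*257 + 139
257 = 1*139 + 118
139 = 1*118 + 21
118 = 5*21 + 13
21 = 1*13 + 8
13 = 1*8 + 5
8 = 1*5 + 3
5 = 1*3 + 2
3 = 1*2 + 1
2 = 2*1 + 0
Back-substitute:
1 = 3 − 2
1 = −5 + 2·3
1 = 2·8 − 3·5
1 = −3·13 + 5·8
1 = 5·21 − 8·13
1 = −8·118 + 45·21
1 = 45·139 − 53·118
1 = −53·257 + 98·139
1 = 98·18900 − 7207·257
So 257·(-7207) ≡ 1 (mod 18900), hence d ≡ -7207 ≡ 11693 (mod 18900).

11693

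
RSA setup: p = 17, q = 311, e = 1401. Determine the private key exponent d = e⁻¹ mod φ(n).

φ(n) = (p−1)(q−1) = 16·310 = 4960.
Need d with 1401·d ≡ 1 (mod 4960). Apply the extended Euclidean algorithm:
4960 = 3×1401 + 757
1401 = 1×757 + 644
757 = 1×644 + 113
644 = 5×113 + 79
113 = 1×79 + 34
79 = 2×34 + 11
34 = 3×11 + 1
11 = 11×1 + 0
Back-substitute:
1 = 34 − 3·11
1 = −3·79 + 7·34
1 = 7·113 − 10·79
1 = −10·644 + 57·113
1 = 57·757 − 67·644
1 = −67·1401 + 124·757
1 = 124·4960 − 439·1401
So 1401·(-439) ≡ 1 (mod 4960), hence d ≡ -439 ≡ 4521 (mod 4960).

4521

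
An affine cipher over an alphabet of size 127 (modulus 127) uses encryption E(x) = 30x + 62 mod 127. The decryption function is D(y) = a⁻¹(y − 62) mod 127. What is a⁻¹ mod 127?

Apply the Euclidean algorithm to 127 and 30:
127 = 4×30 + 7
30 = 4×7 + 2
7 = 3×2 + 1
2 = 2×1 + 0
Since gcd(30, 127) = 1, back-substitute to write 1 as a combination:
1 = 7 − 3·2
1 = −3·30 + 13·7
1 = 13·127 − 55·30
So 30·(-55) ≡ 1 (mod 127), and -55 ≡ 72 (mod 127).

72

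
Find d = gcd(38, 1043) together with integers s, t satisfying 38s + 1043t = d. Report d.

Apply Euclid's algorithm to 1043 and 38:
1043 = 27·38 + 17
38 = 2·17 + 4
17 = 4·4 + 1
4 = 4·1 + 0
gcd(38, 1043) = 1.
Back-substituting:
1 = 17 − 4·4
1 = −4·38 + 9·17
1 = 9·1043 − 247·38
So 1 = (9)·1043 + (-247)·38.

1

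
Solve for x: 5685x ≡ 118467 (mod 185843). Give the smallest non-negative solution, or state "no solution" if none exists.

37974

First find gcd(5685, 185843):
185843 = 32·5685 + 3923
5685 = 1·3923 + 1762
3923 = 2·1762 + 399
1762 = 4·399 + 166
399 = 2·166 + 67
166 = 2·67 + 32
67 = 2·32 + 3
32 = 10·3 + 2
3 = 1·2 + 1
2 = 2·1 + 0
gcd = 1, so a unique solution mod 185843 exists.
Back-substitute for the Bézout coefficients:
1 = 3 − 2
1 = −32 + 11·3
1 = 11·67 − 23·32
1 = −23·166 + 57·67
1 = 57·399 − 137·166
1 = −137·1762 + 605·399
1 = 605·3923 − 1347·1762
1 = −1347·5685 + 1952·3923
1 = 1952·185843 − 63811·5685
So 5685·(-63811) ≡ 1 (mod 185843), giving 5685⁻¹ ≡ 122032.
x ≡ 5685⁻¹·118467 ≡ 122032·118467 ≡ 37974 (mod 185843).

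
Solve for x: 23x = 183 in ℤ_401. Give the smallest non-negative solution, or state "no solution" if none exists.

First find gcd(23, 401):
401 = 17*23 + 10
23 = 2*10 + 3
10 = 3*3 + 1
3 = 3*1 + 0
gcd = 1, so a unique solution mod 401 exists.
Back-substitute for the Bézout coefficients:
1 = 10 − 3·3
1 = −3·23 + 7·10
1 = 7·401 − 122·23
So 23·(-122) ≡ 1 (mod 401), giving 23⁻¹ ≡ 279.
x ≡ 23⁻¹·183 ≡ 279·183 ≡ 130 (mod 401).

130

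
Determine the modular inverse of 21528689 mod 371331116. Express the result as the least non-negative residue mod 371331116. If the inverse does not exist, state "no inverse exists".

Compute gcd(21528689, 371331116):
371331116 = 17*21528689 + 5343403
21528689 = 4*5343403 + 155077
5343403 = 34*155077 + 70785
155077 = 2*70785 + 13507
70785 = 5*13507 + 3250
13507 = 4*3250 + 507
3250 = 6*507 + 208
507 = 2*208 + 91
208 = 2*91 + 26
91 = 3*26 + 13
26 = 2*13 + 0
The gcd is 13, not 1, hence no inverse exists.

no inverse exists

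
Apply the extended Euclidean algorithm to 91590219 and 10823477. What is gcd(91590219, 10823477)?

7

Apply Euclid's algorithm to 91590219 and 10823477:
91590219 = 8*10823477 + 5002403
10823477 = 2*5002403 + 818671
5002403 = 6*818671 + 90377
818671 = 9*90377 + 5278
90377 = 17*5278 + 651
5278 = 8*651 + 70
651 = 9*70 + 21
70 = 3*21 + 7
21 = 3*7 + 0
gcd(91590219, 10823477) = 7.
Express as a combination:
7 = 70 − 3·21
7 = −3·651 + 28·70
7 = 28·5278 − 227·651
7 = −227·90377 + 3887·5278
7 = 3887·818671 − 35210·90377
7 = −35210·5002403 + 215147·818671
7 = 215147·10823477 − 465504·5002403
7 = −465504·91590219 + 3939179·10823477
So 7 = (-465504)·91590219 + (3939179)·10823477.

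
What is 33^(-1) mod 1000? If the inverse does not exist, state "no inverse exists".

697

gcd(1000, 33) by repeated division:
1000 = 30*33 + 10
33 = 3*10 + 3
10 = 3*3 + 1
3 = 3*1 + 0
The gcd is 1. Working backward:
1 = 10 − 3·3
1 = −3·33 + 10·10
1 = 10·1000 − 303·33
Hence 33⁻¹ ≡ -303 ≡ 697 (mod 1000).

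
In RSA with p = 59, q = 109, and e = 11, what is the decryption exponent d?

1139

φ(n) = (p−1)(q−1) = 58·108 = 6264.
Need d with 11·d ≡ 1 (mod 6264). Apply the extended Euclidean algorithm:
6264 = 569×11 + 5
11 = 2×5 + 1
5 = 5×1 + 0
Back-substitute:
1 = 11 − 2·5
1 = −2·6264 + 1139·11
So 11·1139 ≡ 1 (mod 6264), hence d = 1139.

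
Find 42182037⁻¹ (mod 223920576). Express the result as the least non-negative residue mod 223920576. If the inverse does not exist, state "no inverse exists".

no inverse exists

Compute gcd(42182037, 223920576):
223920576 = 5·42182037 + 13010391
42182037 = 3·13010391 + 3150864
13010391 = 4·3150864 + 406935
3150864 = 7·406935 + 302319
406935 = 1·302319 + 104616
302319 = 2·104616 + 93087
104616 = 1·93087 + 11529
93087 = 8·11529 + 855
11529 = 13·855 + 414
855 = 2·414 + 27
414 = 15·27 + 9
27 = 3·9 + 0
The gcd is 9, not 1, hence no inverse exists.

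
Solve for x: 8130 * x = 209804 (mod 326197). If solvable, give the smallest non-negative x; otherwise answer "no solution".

140776

First find gcd(8130, 326197):
326197 = 40*8130 + 997
8130 = 8*997 + 154
997 = 6*154 + 73
154 = 2*73 + 8
73 = 9*8 + 1
8 = 8*1 + 0
gcd = 1, so a unique solution mod 326197 exists.
Back-substitute for the Bézout coefficients:
1 = 73 − 9·8
1 = −9·154 + 19·73
1 = 19·997 − 123·154
1 = −123·8130 + 1003·997
1 = 1003·326197 − 40243·8130
So 8130·(-40243) ≡ 1 (mod 326197), giving 8130⁻¹ ≡ 285954.
x ≡ 8130⁻¹·209804 ≡ 285954·209804 ≡ 140776 (mod 326197).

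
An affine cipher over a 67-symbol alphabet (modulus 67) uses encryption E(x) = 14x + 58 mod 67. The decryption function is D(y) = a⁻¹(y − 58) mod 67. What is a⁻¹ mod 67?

24

gcd(67, 14) by repeated division:
67 = 4×14 + 11
14 = 1×11 + 3
11 = 3×3 + 2
3 = 1×2 + 1
2 = 2×1 + 0
The gcd is 1. Working backward:
1 = 3 − 2
1 = −11 + 4·3
1 = 4·14 − 5·11
1 = −5·67 + 24·14
So 14·24 ≡ 1 (mod 67).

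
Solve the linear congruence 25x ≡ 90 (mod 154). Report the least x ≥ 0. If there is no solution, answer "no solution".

96

First find gcd(25, 154):
154 = 6·25 + 4
25 = 6·4 + 1
4 = 4·1 + 0
gcd = 1, so a unique solution mod 154 exists.
Back-substitute for the Bézout coefficients:
1 = 25 − 6·4
1 = −6·154 + 37·25
So 25·(37) ≡ 1 (mod 154), giving 25⁻¹ ≡ 37.
x ≡ 25⁻¹·90 ≡ 37·90 ≡ 96 (mod 154).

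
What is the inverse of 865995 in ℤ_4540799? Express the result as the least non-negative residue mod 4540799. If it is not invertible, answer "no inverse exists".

gcd(4540799, 865995) by repeated division:
4540799 = 5×865995 + 210824
865995 = 4×210824 + 22699
210824 = 9×22699 + 6533
22699 = 3×6533 + 3100
6533 = 2×3100 + 333
3100 = 9×333 + 103
333 = 3×103 + 24
103 = 4×24 + 7
24 = 3×7 + 3
7 = 2×3 + 1
3 = 3×1 + 0
gcd = 1, so the inverse exists. Back-substitute:
1 = 7 − 2·3
1 = −2·24 + 7·7
1 = 7·103 − 30·24
1 = −30·333 + 97·103
1 = 97·3100 − 903·333
1 = −903·6533 + 1903·3100
1 = 1903·22699 − 6612·6533
1 = −6612·210824 + 61411·22699
1 = 61411·865995 − 252256·210824
1 = −252256·4540799 + 1322691·865995
So 865995·1322691 ≡ 1 (mod 4540799).

1322691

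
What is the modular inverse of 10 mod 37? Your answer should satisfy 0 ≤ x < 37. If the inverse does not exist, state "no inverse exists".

26

gcd(37, 10) by repeated division:
37 = 3×10 + 7
10 = 1×7 + 3
7 = 2×3 + 1
3 = 3×1 + 0
gcd = 1, so the inverse exists. Back-substitute:
1 = 7 − 2·3
1 = −2·10 + 3·7
1 = 3·37 − 11·10
So 10·(-11) ≡ 1 (mod 37), and -11 ≡ 26 (mod 37).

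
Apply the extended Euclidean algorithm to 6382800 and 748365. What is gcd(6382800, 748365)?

15

Apply Euclid's algorithm to 6382800 and 748365:
6382800 = 8×748365 + 395880
748365 = 1×395880 + 352485
395880 = 1×352485 + 43395
352485 = 8×43395 + 5325
43395 = 8×5325 + 795
5325 = 6×795 + 555
795 = 1×555 + 240
555 = 2×240 + 75
240 = 3×75 + 15
75 = 5×15 + 0
gcd(6382800, 748365) = 15.
Back-substituting:
15 = 240 − 3·75
15 = −3·555 + 7·240
15 = 7·795 − 10·555
15 = −10·5325 + 67·795
15 = 67·43395 − 546·5325
15 = −546·352485 + 4435·43395
15 = 4435·395880 − 4981·352485
15 = −4981·748365 + 9416·395880
15 = 9416·6382800 − 80309·748365
So 15 = (9416)·6382800 + (-80309)·748365.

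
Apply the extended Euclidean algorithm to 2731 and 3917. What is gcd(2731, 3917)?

1

Repeated division:
3917 = 1*2731 + 1186
2731 = 2*1186 + 359
1186 = 3*359 + 109
359 = 3*109 + 32
109 = 3*32 + 13
32 = 2*13 + 6
13 = 2*6 + 1
6 = 6*1 + 0
gcd(2731, 3917) = 1.
Working backward:
1 = 13 − 2·6
1 = −2·32 + 5·13
1 = 5·109 − 17·32
1 = −17·359 + 56·109
1 = 56·1186 − 185·359
1 = −185·2731 + 426·1186
1 = 426·3917 − 611·2731
So 1 = (426)·3917 + (-611)·2731.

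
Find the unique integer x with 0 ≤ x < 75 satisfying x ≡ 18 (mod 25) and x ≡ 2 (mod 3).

68

Write x = 18 + 25·k. Then 25·k ≡ 2 − 18 ≡ 2 (mod 3).
Need 25⁻¹ mod 3. Extended Euclid on (3, 1):
3 = 3*1 + 0
25⁻¹ ≡ 1 (mod 3), so k ≡ 1·2 ≡ 2 (mod 3).
x = 18 + 25·2 = 68.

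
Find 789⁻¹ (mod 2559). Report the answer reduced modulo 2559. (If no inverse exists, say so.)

Euclidean algorithm on 2559, 789:
2559 = 3·789 + 192
789 = 4·192 + 21
192 = 9·21 + 3
21 = 7·3 + 0
Since gcd = 3 > 1, 789 is not a unit mod 2559.

no inverse exists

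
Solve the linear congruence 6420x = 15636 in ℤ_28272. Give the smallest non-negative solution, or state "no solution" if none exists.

First find gcd(6420, 28272):
28272 = 4*6420 + 2592
6420 = 2*2592 + 1236
2592 = 2*1236 + 120
1236 = 10*120 + 36
120 = 3*36 + 12
36 = 3*12 + 0
gcd = 12 and 12 | 15636, so solutions exist. Divide through by 12: 535x ≡ 1303 (mod 2356).
Now find 535⁻¹ mod 2356:
2356 = 4·535 + 216
535 = 2·216 + 103
216 = 2·103 + 10
103 = 10·10 + 3
10 = 3·3 + 1
3 = 3·1 + 0
Back-substitute:
1 = 10 − 3·3
1 = −3·103 + 31·10
1 = 31·216 − 65·103
1 = −65·535 + 161·216
1 = 161·2356 − 709·535
So 535·(-709) ≡ 1 (mod 2356), i.e. 535⁻¹ ≡ 1647.
Then x ≡ 1647·1303 ≡ 2081 (mod 2356); the smallest non-negative solution is x = 2081.

2081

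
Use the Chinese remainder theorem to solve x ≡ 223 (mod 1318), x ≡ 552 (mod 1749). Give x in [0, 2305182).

1544919

Write x = 223 + 1318·k. Then 1318·k ≡ 552 − 223 ≡ 329 (mod 1749).
Need 1318⁻¹ mod 1749. Extended Euclid on (1749, 1318):
1749 = 1×1318 + 431
1318 = 3×431 + 25
431 = 17×25 + 6
25 = 4×6 + 1
6 = 6×1 + 0
Back-substitute:
1 = 25 − 4·6
1 = −4·431 + 69·25
1 = 69·1318 − 211·431
1 = −211·1749 + 280·1318
1318⁻¹ ≡ 280 (mod 1749), so k ≡ 280·329 ≡ 1172 (mod 1749).
x = 223 + 1318·1172 = 1544919.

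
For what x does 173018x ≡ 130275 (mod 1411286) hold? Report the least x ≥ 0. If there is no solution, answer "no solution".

gcd(173018, 1411286):
1411286 = 8×173018 + 27142
173018 = 6×27142 + 10166
27142 = 2×10166 + 6810
10166 = 1×6810 + 3356
6810 = 2×3356 + 98
3356 = 34×98 + 24
98 = 4×24 + 2
24 = 12×2 + 0
gcd = 2, but 2 ∤ 130275, so the congruence has no solution.

no solution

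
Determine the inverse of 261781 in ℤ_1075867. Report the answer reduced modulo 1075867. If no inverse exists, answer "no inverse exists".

no inverse exists

Compute gcd(261781, 1075867):
1075867 = 4×261781 + 28743
261781 = 9×28743 + 3094
28743 = 9×3094 + 897
3094 = 3×897 + 403
897 = 2×403 + 91
403 = 4×91 + 39
91 = 2×39 + 13
39 = 3×13 + 0
gcd(261781, 1075867) = 13 ≠ 1, so 261781 has no multiplicative inverse modulo 1075867.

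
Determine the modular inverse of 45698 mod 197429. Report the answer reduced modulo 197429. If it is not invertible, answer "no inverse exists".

Run Euclid on (197429, 45698):
197429 = 4*45698 + 14637
45698 = 3*14637 + 1787
14637 = 8*1787 + 341
1787 = 5*341 + 82
341 = 4*82 + 13
82 = 6*13 + 4
13 = 3*4 + 1
4 = 4*1 + 0
The gcd is 1. Working backward:
1 = 13 − 3·4
1 = −3·82 + 19·13
1 = 19·341 − 79·82
1 = −79·1787 + 414·341
1 = 414·14637 − 3391·1787
1 = −3391·45698 + 10587·14637
1 = 10587·197429 − 45739·45698
Hence 45698⁻¹ ≡ -45739 ≡ 151690 (mod 197429).

151690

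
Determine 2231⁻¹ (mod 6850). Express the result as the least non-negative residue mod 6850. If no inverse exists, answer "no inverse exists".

gcd(6850, 2231) by repeated division:
6850 = 3*2231 + 157
2231 = 14*157 + 33
157 = 4*33 + 25
33 = 1*25 + 8
25 = 3*8 + 1
8 = 8*1 + 0
Since gcd(2231, 6850) = 1, back-substitute to write 1 as a combination:
1 = 25 − 3·8
1 = −3·33 + 4·25
1 = 4·157 − 19·33
1 = −19·2231 + 270·157
1 = 270·6850 − 829·2231
So 2231·(-829) ≡ 1 (mod 6850), and -829 ≡ 6021 (mod 6850).

6021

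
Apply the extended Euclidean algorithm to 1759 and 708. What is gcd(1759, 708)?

Apply Euclid's algorithm to 1759 and 708:
1759 = 2·708 + 343
708 = 2·343 + 22
343 = 15·22 + 13
22 = 1·13 + 9
13 = 1·9 + 4
9 = 2·4 + 1
4 = 4·1 + 0
gcd(1759, 708) = 1.
Back-substituting:
1 = 9 − 2·4
1 = −2·13 + 3·9
1 = 3·22 − 5·13
1 = −5·343 + 78·22
1 = 78·708 − 161·343
1 = −161·1759 + 400·708
So 1 = (-161)·1759 + (400)·708.

1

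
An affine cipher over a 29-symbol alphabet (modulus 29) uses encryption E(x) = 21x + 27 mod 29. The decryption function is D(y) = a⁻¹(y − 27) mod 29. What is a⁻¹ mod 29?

18

Run Euclid on (29, 21):
29 = 1*21 + 8
21 = 2*8 + 5
8 = 1*5 + 3
5 = 1*3 + 2
3 = 1*2 + 1
2 = 2*1 + 0
Since gcd(21, 29) = 1, back-substitute to write 1 as a combination:
1 = 3 − 2
1 = −5 + 2·3
1 = 2·8 − 3·5
1 = −3·21 + 8·8
1 = 8·29 − 11·21
Hence 21⁻¹ ≡ -11 ≡ 18 (mod 29).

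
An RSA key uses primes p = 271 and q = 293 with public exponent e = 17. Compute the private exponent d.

13913

φ(n) = (p−1)(q−1) = 270·292 = 78840.
Need d with 17·d ≡ 1 (mod 78840). Apply the extended Euclidean algorithm:
78840 = 4637×17 + 11
17 = 1×11 + 6
11 = 1×6 + 5
6 = 1×5 + 1
5 = 5×1 + 0
Back-substitute:
1 = 6 − 5
1 = −11 + 2·6
1 = 2·17 − 3·11
1 = −3·78840 + 13913·17
So 17·13913 ≡ 1 (mod 78840), hence d = 13913.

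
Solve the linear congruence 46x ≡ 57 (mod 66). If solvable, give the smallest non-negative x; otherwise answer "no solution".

no solution

gcd(46, 66):
66 = 1·46 + 20
46 = 2·20 + 6
20 = 3·6 + 2
6 = 3·2 + 0
gcd = 2, but 2 ∤ 57, so the congruence has no solution.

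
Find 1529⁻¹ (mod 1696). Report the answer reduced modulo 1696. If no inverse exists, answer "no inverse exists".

Extended Euclidean algorithm:
1696 = 1×1529 + 167
1529 = 9×167 + 26
167 = 6×26 + 11
26 = 2×11 + 4
11 = 2×4 + 3
4 = 1×3 + 1
3 = 3×1 + 0
Since gcd(1529, 1696) = 1, back-substitute to write 1 as a combination:
1 = 4 − 3
1 = −11 + 3·4
1 = 3·26 − 7·11
1 = −7·167 + 45·26
1 = 45·1529 − 412·167
1 = −412·1696 + 457·1529
So 1529·457 ≡ 1 (mod 1696).

457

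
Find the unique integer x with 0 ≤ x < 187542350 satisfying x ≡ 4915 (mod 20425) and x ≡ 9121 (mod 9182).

Write x = 4915 + 20425·k. Then 20425·k ≡ 9121 − 4915 ≡ 4206 (mod 9182).
Need 20425⁻¹ mod 9182. Extended Euclid on (9182, 2061):
9182 = 4×2061 + 938
2061 = 2×938 + 185
938 = 5×185 + 13
185 = 14×13 + 3
13 = 4×3 + 1
3 = 3×1 + 0
Back-substitute:
1 = 13 − 4·3
1 = −4·185 + 57·13
1 = 57·938 − 289·185
1 = −289·2061 + 635·938
1 = 635·9182 − 2829·2061
20425⁻¹ ≡ 6353 (mod 9182), so k ≡ 6353·4206 ≡ 1098 (mod 9182).
x = 4915 + 20425·1098 = 22431565.

22431565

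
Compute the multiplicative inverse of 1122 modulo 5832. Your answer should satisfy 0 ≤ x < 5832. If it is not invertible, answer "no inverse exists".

Euclidean algorithm on 5832, 1122:
5832 = 5*1122 + 222
1122 = 5*222 + 12
222 = 18*12 + 6
12 = 2*6 + 0
The gcd is 6, not 1, hence no inverse exists.

no inverse exists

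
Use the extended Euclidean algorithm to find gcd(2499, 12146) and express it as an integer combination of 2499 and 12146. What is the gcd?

Apply Euclid's algorithm to 12146 and 2499:
12146 = 4*2499 + 2150
2499 = 1*2150 + 349
2150 = 6*349 + 56
349 = 6*56 + 13
56 = 4*13 + 4
13 = 3*4 + 1
4 = 4*1 + 0
gcd(2499, 12146) = 1.
Express as a combination:
1 = 13 − 3·4
1 = −3·56 + 13·13
1 = 13·349 − 81·56
1 = −81·2150 + 499·349
1 = 499·2499 − 580·2150
1 = −580·12146 + 2819·2499
So 1 = (-580)·12146 + (2819)·2499.

1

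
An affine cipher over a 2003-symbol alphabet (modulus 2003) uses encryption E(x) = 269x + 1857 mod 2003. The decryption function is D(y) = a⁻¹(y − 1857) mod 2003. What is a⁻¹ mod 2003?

484

gcd(2003, 269) by repeated division:
2003 = 7×269 + 120
269 = 2×120 + 29
120 = 4×29 + 4
29 = 7×4 + 1
4 = 4×1 + 0
Since gcd(269, 2003) = 1, back-substitute to write 1 as a combination:
1 = 29 − 7·4
1 = −7·120 + 29·29
1 = 29·269 − 65·120
1 = −65·2003 + 484·269
So 269·484 ≡ 1 (mod 2003).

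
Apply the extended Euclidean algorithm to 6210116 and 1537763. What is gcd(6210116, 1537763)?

Repeated division:
6210116 = 4×1537763 + 59064
1537763 = 26×59064 + 2099
59064 = 28×2099 + 292
2099 = 7×292 + 55
292 = 5×55 + 17
55 = 3×17 + 4
17 = 4×4 + 1
4 = 4×1 + 0
gcd(6210116, 1537763) = 1.
Express as a combination:
1 = 17 − 4·4
1 = −4·55 + 13·17
1 = 13·292 − 69·55
1 = −69·2099 + 496·292
1 = 496·59064 − 13957·2099
1 = −13957·1537763 + 363378·59064
1 = 363378·6210116 − 1467469·1537763
So 1 = (363378)·6210116 + (-1467469)·1537763.

1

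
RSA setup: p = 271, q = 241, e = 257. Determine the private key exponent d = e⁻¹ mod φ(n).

φ(n) = (p−1)(q−1) = 270·240 = 64800.
Need d with 257·d ≡ 1 (mod 64800). Apply the extended Euclidean algorithm:
64800 = 252*257 + 36
257 = 7*36 + 5
36 = 7*5 + 1
5 = 5*1 + 0
Back-substitute:
1 = 36 − 7·5
1 = −7·257 + 50·36
1 = 50·64800 − 12607·257
So 257·(-12607) ≡ 1 (mod 64800), hence d ≡ -12607 ≡ 52193 (mod 64800).

52193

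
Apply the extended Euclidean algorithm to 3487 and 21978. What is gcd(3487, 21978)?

Apply Euclid's algorithm to 21978 and 3487:
21978 = 6×3487 + 1056
3487 = 3×1056 + 319
1056 = 3×319 + 99
319 = 3×99 + 22
99 = 4×22 + 11
22 = 2×11 + 0
gcd(3487, 21978) = 11.
Back-substituting:
11 = 99 − 4·22
11 = −4·319 + 13·99
11 = 13·1056 − 43·319
11 = −43·3487 + 142·1056
11 = 142·21978 − 895·3487
So 11 = (142)·21978 + (-895)·3487.

11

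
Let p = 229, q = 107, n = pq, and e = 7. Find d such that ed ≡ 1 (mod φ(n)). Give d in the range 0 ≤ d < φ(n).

φ(n) = (p−1)(q−1) = 228·106 = 24168.
Need d with 7·d ≡ 1 (mod 24168). Apply the extended Euclidean algorithm:
24168 = 3452*7 + 4
7 = 1*4 + 3
4 = 1*3 + 1
3 = 3*1 + 0
Back-substitute:
1 = 4 − 3
1 = −7 + 2·4
1 = 2·24168 − 6905·7
So 7·(-6905) ≡ 1 (mod 24168), hence d ≡ -6905 ≡ 17263 (mod 24168).

17263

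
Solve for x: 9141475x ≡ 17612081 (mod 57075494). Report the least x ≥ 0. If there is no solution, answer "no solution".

no solution

gcd(9141475, 57075494):
57075494 = 6*9141475 + 2226644
9141475 = 4*2226644 + 234899
2226644 = 9*234899 + 112553
234899 = 2*112553 + 9793
112553 = 11*9793 + 4830
9793 = 2*4830 + 133
4830 = 36*133 + 42
133 = 3*42 + 7
42 = 6*7 + 0
gcd = 7, but 7 ∤ 17612081, so the congruence has no solution.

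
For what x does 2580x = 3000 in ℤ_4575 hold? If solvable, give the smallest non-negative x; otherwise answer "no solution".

65

First find gcd(2580, 4575):
4575 = 1·2580 + 1995
2580 = 1·1995 + 585
1995 = 3·585 + 240
585 = 2·240 + 105
240 = 2·105 + 30
105 = 3·30 + 15
30 = 2·15 + 0
gcd = 15 and 15 | 3000, so solutions exist. Divide through by 15: 172x ≡ 200 (mod 305).
Now find 172⁻¹ mod 305:
305 = 1*172 + 133
172 = 1*133 + 39
133 = 3*39 + 16
39 = 2*16 + 7
16 = 2*7 + 2
7 = 3*2 + 1
2 = 2*1 + 0
Back-substitute:
1 = 7 − 3·2
1 = −3·16 + 7·7
1 = 7·39 − 17·16
1 = −17·133 + 58·39
1 = 58·172 − 75·133
1 = −75·305 + 133·172
So 172⁻¹ ≡ 133 (mod 305).
Then x ≡ 133·200 ≡ 65 (mod 305); the smallest non-negative solution is x = 65.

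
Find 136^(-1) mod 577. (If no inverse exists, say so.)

437

Apply the Euclidean algorithm to 577 and 136:
577 = 4×136 + 33
136 = 4×33 + 4
33 = 8×4 + 1
4 = 4×1 + 0
gcd = 1, so the inverse exists. Back-substitute:
1 = 33 − 8·4
1 = −8·136 + 33·33
1 = 33·577 − 140·136
So 136·(-140) ≡ 1 (mod 577), and -140 ≡ 437 (mod 577).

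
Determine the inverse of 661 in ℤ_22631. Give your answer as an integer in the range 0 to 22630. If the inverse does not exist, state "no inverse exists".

19892

Extended Euclidean algorithm:
22631 = 34·661 + 157
661 = 4·157 + 33
157 = 4·33 + 25
33 = 1·25 + 8
25 = 3·8 + 1
8 = 8·1 + 0
gcd = 1, so the inverse exists. Back-substitute:
1 = 25 − 3·8
1 = −3·33 + 4·25
1 = 4·157 − 19·33
1 = −19·661 + 80·157
1 = 80·22631 − 2739·661
So 661·(-2739) ≡ 1 (mod 22631), and -2739 ≡ 19892 (mod 22631).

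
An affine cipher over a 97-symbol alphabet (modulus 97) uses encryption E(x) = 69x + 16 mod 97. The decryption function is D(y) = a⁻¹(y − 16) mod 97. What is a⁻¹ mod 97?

Apply the Euclidean algorithm to 97 and 69:
97 = 1·69 + 28
69 = 2·28 + 13
28 = 2·13 + 2
13 = 6·2 + 1
2 = 2·1 + 0
Since gcd(69, 97) = 1, back-substitute to write 1 as a combination:
1 = 13 − 6·2
1 = −6·28 + 13·13
1 = 13·69 − 32·28
1 = −32·97 + 45·69
So 69·45 ≡ 1 (mod 97).

45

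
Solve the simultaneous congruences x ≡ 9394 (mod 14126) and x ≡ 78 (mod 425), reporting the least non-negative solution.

Write x = 9394 + 14126·k. Then 14126·k ≡ 78 − 9394 ≡ 34 (mod 425).
Need 14126⁻¹ mod 425. Extended Euclid on (425, 101):
425 = 4×101 + 21
101 = 4×21 + 17
21 = 1×17 + 4
17 = 4×4 + 1
4 = 4×1 + 0
Back-substitute:
1 = 17 − 4·4
1 = −4·21 + 5·17
1 = 5·101 − 24·21
1 = −24·425 + 101·101
14126⁻¹ ≡ 101 (mod 425), so k ≡ 101·34 ≡ 34 (mod 425).
x = 9394 + 14126·34 = 489678.

489678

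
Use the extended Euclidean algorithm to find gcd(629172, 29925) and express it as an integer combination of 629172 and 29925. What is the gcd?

9

Euclidean algorithm:
629172 = 21*29925 + 747
29925 = 40*747 + 45
747 = 16*45 + 27
45 = 1*27 + 18
27 = 1*18 + 9
18 = 2*9 + 0
gcd(629172, 29925) = 9.
Express as a combination:
9 = 27 − 18
9 = −45 + 2·27
9 = 2·747 − 33·45
9 = −33·29925 + 1322·747
9 = 1322·629172 − 27795·29925
So 9 = (1322)·629172 + (-27795)·29925.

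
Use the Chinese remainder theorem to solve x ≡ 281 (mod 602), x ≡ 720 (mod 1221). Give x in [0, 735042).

55665

Write x = 281 + 602·k. Then 602·k ≡ 720 − 281 ≡ 439 (mod 1221).
Need 602⁻¹ mod 1221. Extended Euclid on (1221, 602):
1221 = 2·602 + 17
602 = 35·17 + 7
17 = 2·7 + 3
7 = 2·3 + 1
3 = 3·1 + 0
Back-substitute:
1 = 7 − 2·3
1 = −2·17 + 5·7
1 = 5·602 − 177·17
1 = −177·1221 + 359·602
602⁻¹ ≡ 359 (mod 1221), so k ≡ 359·439 ≡ 92 (mod 1221).
x = 281 + 602·92 = 55665.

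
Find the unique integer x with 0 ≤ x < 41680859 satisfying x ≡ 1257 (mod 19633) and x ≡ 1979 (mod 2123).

Write x = 1257 + 19633·k. Then 19633·k ≡ 1979 − 1257 ≡ 722 (mod 2123).
Need 19633⁻¹ mod 2123. Extended Euclid on (2123, 526):
2123 = 4×526 + 19
526 = 27×19 + 13
19 = 1×13 + 6
13 = 2×6 + 1
6 = 6×1 + 0
Back-substitute:
1 = 13 − 2·6
1 = −2·19 + 3·13
1 = 3·526 − 83·19
1 = −83·2123 + 335·526
19633⁻¹ ≡ 335 (mod 2123), so k ≡ 335·722 ≡ 1971 (mod 2123).
x = 1257 + 19633·1971 = 38697900.

38697900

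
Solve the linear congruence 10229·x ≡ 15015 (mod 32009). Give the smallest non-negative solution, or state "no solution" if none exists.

25946

First find gcd(10229, 32009):
32009 = 3·10229 + 1322
10229 = 7·1322 + 975
1322 = 1·975 + 347
975 = 2·347 + 281
347 = 1·281 + 66
281 = 4·66 + 17
66 = 3·17 + 15
17 = 1·15 + 2
15 = 7·2 + 1
2 = 2·1 + 0
gcd = 1, so a unique solution mod 32009 exists.
Back-substitute for the Bézout coefficients:
1 = 15 − 7·2
1 = −7·17 + 8·15
1 = 8·66 − 31·17
1 = −31·281 + 132·66
1 = 132·347 − 163·281
1 = −163·975 + 458·347
1 = 458·1322 − 621·975
1 = −621·10229 + 4805·1322
1 = 4805·32009 − 15036·10229
So 10229·(-15036) ≡ 1 (mod 32009), giving 10229⁻¹ ≡ 16973.
x ≡ 10229⁻¹·15015 ≡ 16973·15015 ≡ 25946 (mod 32009).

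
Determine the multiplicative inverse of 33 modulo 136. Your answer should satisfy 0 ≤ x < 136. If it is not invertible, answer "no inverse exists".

33

Run Euclid on (136, 33):
136 = 4·33 + 4
33 = 8·4 + 1
4 = 4·1 + 0
Since gcd(33, 136) = 1, back-substitute to write 1 as a combination:
1 = 33 − 8·4
1 = −8·136 + 33·33
So 33·33 ≡ 1 (mod 136).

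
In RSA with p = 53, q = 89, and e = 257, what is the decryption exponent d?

641

φ(n) = (p−1)(q−1) = 52·88 = 4576.
Need d with 257·d ≡ 1 (mod 4576). Apply the extended Euclidean algorithm:
4576 = 17×257 + 207
257 = 1×207 + 50
207 = 4×50 + 7
50 = 7×7 + 1
7 = 7×1 + 0
Back-substitute:
1 = 50 − 7·7
1 = −7·207 + 29·50
1 = 29·257 − 36·207
1 = −36·4576 + 641·257
So 257·641 ≡ 1 (mod 4576), hence d = 641.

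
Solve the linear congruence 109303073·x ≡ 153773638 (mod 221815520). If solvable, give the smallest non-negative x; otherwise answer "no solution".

50249606

First find gcd(109303073, 221815520):
221815520 = 2×109303073 + 3209374
109303073 = 34×3209374 + 184357
3209374 = 17×184357 + 75305
184357 = 2×75305 + 33747
75305 = 2×33747 + 7811
33747 = 4×7811 + 2503
7811 = 3×2503 + 302
2503 = 8×302 + 87
302 = 3×87 + 41
87 = 2×41 + 5
41 = 8×5 + 1
5 = 5×1 + 0
gcd = 1, so a unique solution mod 221815520 exists.
Back-substitute for the Bézout coefficients:
1 = 41 − 8·5
1 = −8·87 + 17·41
1 = 17·302 − 59·87
1 = −59·2503 + 489·302
1 = 489·7811 − 1526·2503
1 = −1526·33747 + 6593·7811
1 = 6593·75305 − 14712·33747
1 = −14712·184357 + 36017·75305
1 = 36017·3209374 − 627001·184357
1 = −627001·109303073 + 21354051·3209374
1 = 21354051·221815520 − 43335103·109303073
So 109303073·(-43335103) ≡ 1 (mod 221815520), giving 109303073⁻¹ ≡ 178480417.
x ≡ 109303073⁻¹·153773638 ≡ 178480417·153773638 ≡ 50249606 (mod 221815520).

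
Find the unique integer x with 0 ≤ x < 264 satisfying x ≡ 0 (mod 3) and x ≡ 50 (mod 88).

138

Write x = 0 + 3·k. Then 3·k ≡ 50 − 0 ≡ 50 (mod 88).
Need 3⁻¹ mod 88. Extended Euclid on (88, 3):
88 = 29·3 + 1
3 = 3·1 + 0
Back-substitute:
1 = 88 − 29·3
3⁻¹ ≡ 59 (mod 88), so k ≡ 59·50 ≡ 46 (mod 88).
x = 0 + 3·46 = 138.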